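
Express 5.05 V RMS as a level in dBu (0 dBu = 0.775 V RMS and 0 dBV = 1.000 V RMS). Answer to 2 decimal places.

dBu = 20·log₁₀(V / 0.775 V).
20·log₁₀(5.05/0.775) = +16.28 dBu.

+16.28 dBu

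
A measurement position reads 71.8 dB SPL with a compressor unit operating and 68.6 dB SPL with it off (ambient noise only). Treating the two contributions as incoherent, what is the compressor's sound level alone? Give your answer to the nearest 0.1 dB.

69.0 dB SPL

Background correction is a power subtraction:
L_src = 10·log₁₀(10^(71.8/10) − 10^(68.6/10)) = 10·log₁₀(7891000) = 69.0 dB SPL.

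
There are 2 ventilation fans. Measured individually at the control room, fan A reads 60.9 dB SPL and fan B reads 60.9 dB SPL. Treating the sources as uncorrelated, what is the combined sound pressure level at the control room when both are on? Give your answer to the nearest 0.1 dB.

Uncorrelated sources add in intensity (power), not in dB.
L_total = 10·log₁₀(10^(60.9/10) + 10^(60.9/10)) = 10·log₁₀(2461000) = 63.9 dB SPL.

63.9 dB SPL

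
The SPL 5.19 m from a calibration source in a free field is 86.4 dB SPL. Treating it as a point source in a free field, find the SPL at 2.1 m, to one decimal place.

94.3 dB SPL

Free-field point source: level drops by 20·log₁₀ of the distance ratio.
ΔL = −20·log₁₀(2.1/5.19) = 7.86 dB, so L₂ = 86.4 + (7.86) = 94.3 dB SPL.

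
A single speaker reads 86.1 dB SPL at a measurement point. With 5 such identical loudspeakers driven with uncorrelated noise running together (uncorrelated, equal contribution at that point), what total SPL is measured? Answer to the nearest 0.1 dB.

93.1 dB SPL

5 equal incoherent sources raise the level by 10·log₁₀(5) = 6.99 dB.
L_total = 86.1 + 6.99 = 93.1 dB SPL.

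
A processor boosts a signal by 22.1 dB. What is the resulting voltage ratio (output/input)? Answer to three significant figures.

Voltage ratio = 10^(dB/20).
10^(22.1/20) = 10^(1.105) = 12.7.

12.7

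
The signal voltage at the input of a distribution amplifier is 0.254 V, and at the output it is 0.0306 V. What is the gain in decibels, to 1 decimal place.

Voltage ratio → dB uses the 20·log₁₀ form:
20·log₁₀(0.0306/0.254) = 20·log₁₀(0.1205) = -18.4 dB.

-18.4 dB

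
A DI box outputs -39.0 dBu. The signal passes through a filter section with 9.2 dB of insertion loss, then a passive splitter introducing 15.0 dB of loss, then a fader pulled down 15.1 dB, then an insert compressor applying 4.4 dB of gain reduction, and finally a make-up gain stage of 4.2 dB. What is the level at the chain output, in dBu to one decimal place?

Gain stages sum in dB:
-39.0 − 9.2 − 15.0 − 15.1 − 4.4 + 4.2 = -78.5 dBu.

-78.5 dBu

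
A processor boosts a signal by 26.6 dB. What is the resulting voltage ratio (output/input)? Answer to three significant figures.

21.4

Voltage ratio = 10^(dB/20).
10^(26.6/20) = 10^(1.330) = 21.4.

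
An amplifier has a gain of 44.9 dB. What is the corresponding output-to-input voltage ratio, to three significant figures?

176

Voltage ratio = 10^(dB/20).
10^(44.9/20) = 10^(2.245) = 176.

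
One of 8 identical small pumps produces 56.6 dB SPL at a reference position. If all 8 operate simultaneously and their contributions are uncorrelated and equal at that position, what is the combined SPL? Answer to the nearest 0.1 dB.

65.6 dB SPL

8 equal incoherent sources raise the level by 10·log₁₀(8) = 9.03 dB.
L_total = 56.6 + 9.03 = 65.6 dB SPL.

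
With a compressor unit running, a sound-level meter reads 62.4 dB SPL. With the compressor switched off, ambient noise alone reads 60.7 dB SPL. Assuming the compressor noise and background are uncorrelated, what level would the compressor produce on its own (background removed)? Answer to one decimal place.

Subtract intensities: L_src = 10·log₁₀(10^(L_total/10) − 10^(L_bg/10)).
L_src = 10·log₁₀(10^(62.4/10) − 10^(60.7/10)) = 10·log₁₀(562900) = 57.5 dB SPL.

57.5 dB SPL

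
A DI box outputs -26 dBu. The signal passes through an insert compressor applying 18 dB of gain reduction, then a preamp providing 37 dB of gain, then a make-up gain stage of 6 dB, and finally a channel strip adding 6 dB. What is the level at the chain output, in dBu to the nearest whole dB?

Cascaded gains and losses add directly in dB.
-26 − 18 + 37 + 6 + 6 = +5 dBu.

+5 dBu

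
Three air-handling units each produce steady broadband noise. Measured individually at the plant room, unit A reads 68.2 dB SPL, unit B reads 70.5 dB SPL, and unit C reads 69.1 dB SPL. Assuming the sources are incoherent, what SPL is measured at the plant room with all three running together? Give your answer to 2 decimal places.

74.14 dB SPL

Add the sources as powers (linear), then convert back to dB:
L_total = 10·log₁₀(10^(68.2/10) + 10^(70.5/10) + 10^(69.1/10)) = 10·log₁₀(25960000) = 74.14 dB SPL.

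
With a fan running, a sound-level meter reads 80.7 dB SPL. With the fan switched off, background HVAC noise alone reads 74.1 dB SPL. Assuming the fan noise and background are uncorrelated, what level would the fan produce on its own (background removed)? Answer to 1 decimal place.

79.6 dB SPL

Subtract intensities: L_src = 10·log₁₀(10^(L_total/10) − 10^(L_bg/10)).
L_src = 10·log₁₀(10^(80.7/10) − 10^(74.1/10)) = 10·log₁₀(91790000) = 79.6 dB SPL.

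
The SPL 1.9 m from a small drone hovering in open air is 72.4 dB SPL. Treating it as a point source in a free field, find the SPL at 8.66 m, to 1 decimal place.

59.2 dB SPL

Inverse-square spreading gives ΔL = −20·log₁₀(d₂/d₁).
ΔL = −20·log₁₀(8.66/1.9) = -13.18 dB, so L₂ = 72.4 + (-13.18) = 59.2 dB SPL.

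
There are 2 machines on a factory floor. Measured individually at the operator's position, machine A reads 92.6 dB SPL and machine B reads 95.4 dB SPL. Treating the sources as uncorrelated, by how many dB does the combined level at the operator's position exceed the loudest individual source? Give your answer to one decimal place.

Add the sources as powers (linear), then convert back to dB:
L_total = 10·log₁₀(10^(92.6/10) + 10^(95.4/10)) = 97.23 dB SPL.
Excess over the loudest (95.4 dB): 97.23 − 95.4 = 1.8 dB.

1.8 dB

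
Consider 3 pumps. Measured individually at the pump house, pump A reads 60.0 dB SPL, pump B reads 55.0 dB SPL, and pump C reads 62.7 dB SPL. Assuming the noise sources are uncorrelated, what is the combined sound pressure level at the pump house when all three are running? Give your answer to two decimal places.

Add the sources as powers (linear), then convert back to dB:
L_total = 10·log₁₀(10^(60.0/10) + 10^(55.0/10) + 10^(62.7/10)) = 10·log₁₀(3178000) = 65.02 dB SPL.

65.02 dB SPL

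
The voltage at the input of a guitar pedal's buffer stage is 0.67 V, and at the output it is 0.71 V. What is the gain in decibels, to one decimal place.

0.5 dB

Voltage ratio → dB uses the 20·log₁₀ form:
20·log₁₀(0.71/0.67) = 20·log₁₀(1.060) = 0.5 dB.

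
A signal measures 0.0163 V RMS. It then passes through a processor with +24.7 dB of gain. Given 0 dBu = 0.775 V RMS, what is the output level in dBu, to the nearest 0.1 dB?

-8.8 dBu

Input level: 20·log₁₀(0.0163/0.775) = -33.54 dBu.
Output: -33.54 + 24.7 = -8.8 dBu.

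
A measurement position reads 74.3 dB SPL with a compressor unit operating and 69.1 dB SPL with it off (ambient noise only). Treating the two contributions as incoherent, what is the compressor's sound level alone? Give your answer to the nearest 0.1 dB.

72.7 dB SPL

Background correction is a power subtraction:
L_src = 10·log₁₀(10^(74.3/10) − 10^(69.1/10)) = 10·log₁₀(18790000) = 72.7 dB SPL.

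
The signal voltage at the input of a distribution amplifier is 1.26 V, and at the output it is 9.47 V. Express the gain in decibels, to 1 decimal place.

Voltage ratio → dB uses the 20·log₁₀ form:
20·log₁₀(9.47/1.26) = 20·log₁₀(7.516) = 17.5 dB.

17.5 dB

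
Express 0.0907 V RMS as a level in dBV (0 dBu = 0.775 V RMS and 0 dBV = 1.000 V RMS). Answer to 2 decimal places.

dBV = 20·log₁₀(V / 1.000 V).
20·log₁₀(0.0907/1.000) = -20.85 dBV.

-20.85 dBV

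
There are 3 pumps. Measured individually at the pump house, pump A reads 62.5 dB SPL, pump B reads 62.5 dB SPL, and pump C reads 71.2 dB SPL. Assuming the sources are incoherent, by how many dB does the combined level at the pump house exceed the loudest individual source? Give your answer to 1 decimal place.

Add the sources as powers (linear), then convert back to dB:
L_total = 10·log₁₀(10^(62.5/10) + 10^(62.5/10) + 10^(71.2/10)) = 72.24 dB SPL.
Excess over the loudest (71.2 dB): 72.24 − 71.2 = 1.0 dB.

1.0 dB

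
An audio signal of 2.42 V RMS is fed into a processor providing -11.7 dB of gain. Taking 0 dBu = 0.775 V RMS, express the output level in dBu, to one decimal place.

-1.8 dBu

Input level: 20·log₁₀(2.42/0.775) = 9.89 dBu.
Output: 9.89 − 11.7 = -1.8 dBu.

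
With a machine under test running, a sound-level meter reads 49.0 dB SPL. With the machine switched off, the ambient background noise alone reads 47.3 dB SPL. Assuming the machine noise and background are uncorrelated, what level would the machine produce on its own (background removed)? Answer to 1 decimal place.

44.1 dB SPL

Background correction is a power subtraction:
L_src = 10·log₁₀(10^(49.0/10) − 10^(47.3/10)) = 10·log₁₀(25730) = 44.1 dB SPL.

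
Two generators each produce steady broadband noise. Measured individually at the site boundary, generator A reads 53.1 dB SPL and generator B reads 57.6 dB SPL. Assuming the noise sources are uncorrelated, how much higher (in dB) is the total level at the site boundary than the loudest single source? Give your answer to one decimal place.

Add the sources as powers (linear), then convert back to dB:
L_total = 10·log₁₀(10^(53.1/10) + 10^(57.6/10)) = 58.92 dB SPL.
Excess over the loudest (57.6 dB): 58.92 − 57.6 = 1.3 dB.

1.3 dB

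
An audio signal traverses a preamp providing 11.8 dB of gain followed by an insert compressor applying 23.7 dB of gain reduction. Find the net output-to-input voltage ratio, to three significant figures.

0.254

Net gain = 11.8 + (−23.7) = -11.9 dB.
Voltage ratio = 10^(-11.9/20) = 0.254.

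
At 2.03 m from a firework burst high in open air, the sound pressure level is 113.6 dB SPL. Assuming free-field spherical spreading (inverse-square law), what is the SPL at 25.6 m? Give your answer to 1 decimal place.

For a point source in a free field, ΔL = −20·log₁₀(d₂/d₁).
ΔL = −20·log₁₀(25.6/2.03) = -22.01 dB, so L₂ = 113.6 + (-22.01) = 91.6 dB SPL.

91.6 dB SPL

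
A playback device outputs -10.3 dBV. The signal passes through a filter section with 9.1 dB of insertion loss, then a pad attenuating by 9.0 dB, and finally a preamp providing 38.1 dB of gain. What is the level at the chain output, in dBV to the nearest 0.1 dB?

Gain stages sum in dB:
-10.3 − 9.1 − 9.0 + 38.1 = +9.7 dBV.

+9.7 dBV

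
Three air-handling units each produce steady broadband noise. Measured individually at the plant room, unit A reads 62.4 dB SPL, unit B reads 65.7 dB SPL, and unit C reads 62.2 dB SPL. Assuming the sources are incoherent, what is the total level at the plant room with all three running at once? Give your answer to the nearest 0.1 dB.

Incoherent sources sum as intensities:
L_total = 10·log₁₀(10^(62.4/10) + 10^(65.7/10) + 10^(62.2/10)) = 10·log₁₀(7113000) = 68.5 dB SPL.

68.5 dB SPL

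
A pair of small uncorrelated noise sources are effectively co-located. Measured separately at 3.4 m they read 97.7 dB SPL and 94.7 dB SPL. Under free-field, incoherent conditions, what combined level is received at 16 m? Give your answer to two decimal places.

86.01 dB SPL

Combined at 3.4 m: 10·log₁₀(10^(97.7/10)+10^(94.7/10)) = 99.464 dB SPL.
Then apply −20·log₁₀(16/3.4) = -13.453 dB → 86.01 dB SPL.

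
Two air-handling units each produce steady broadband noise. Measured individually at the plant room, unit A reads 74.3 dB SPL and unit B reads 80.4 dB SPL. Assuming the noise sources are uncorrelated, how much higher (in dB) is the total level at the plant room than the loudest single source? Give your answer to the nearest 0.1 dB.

1.0 dB

Incoherent sources sum as intensities:
L_total = 10·log₁₀(10^(74.3/10) + 10^(80.4/10)) = 81.35 dB SPL.
Excess over the loudest (80.4 dB): 81.35 − 80.4 = 1.0 dB.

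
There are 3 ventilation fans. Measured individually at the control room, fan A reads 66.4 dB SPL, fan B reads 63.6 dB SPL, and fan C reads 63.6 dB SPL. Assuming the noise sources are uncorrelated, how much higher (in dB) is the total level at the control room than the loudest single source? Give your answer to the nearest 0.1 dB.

Uncorrelated sources add in intensity (power), not in dB.
L_total = 10·log₁₀(10^(66.4/10) + 10^(63.6/10) + 10^(63.6/10)) = 69.52 dB SPL.
Excess over the loudest (66.4 dB): 69.52 − 66.4 = 3.1 dB.

3.1 dB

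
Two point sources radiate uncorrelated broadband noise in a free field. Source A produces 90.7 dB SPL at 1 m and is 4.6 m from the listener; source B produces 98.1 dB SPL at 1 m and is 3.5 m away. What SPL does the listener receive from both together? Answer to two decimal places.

87.65 dB SPL

At the listener: L_A = 90.7 − 20·log₁₀(4.6) = 77.445 dB; L_B = 98.1 − 20·log₁₀(3.5) = 87.219 dB.
Combined: 10·log₁₀(10^(77.445/10)+10^(87.219/10)) = 87.65 dB SPL.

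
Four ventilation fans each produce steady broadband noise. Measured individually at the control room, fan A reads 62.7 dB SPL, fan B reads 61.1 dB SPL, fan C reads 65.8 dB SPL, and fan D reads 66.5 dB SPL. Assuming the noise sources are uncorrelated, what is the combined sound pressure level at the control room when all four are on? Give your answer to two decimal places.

Uncorrelated sources add in intensity (power), not in dB.
L_total = 10·log₁₀(10^(62.7/10) + 10^(61.1/10) + 10^(65.8/10) + 10^(66.5/10)) = 10·log₁₀(11420000) = 70.58 dB SPL.

70.58 dB SPL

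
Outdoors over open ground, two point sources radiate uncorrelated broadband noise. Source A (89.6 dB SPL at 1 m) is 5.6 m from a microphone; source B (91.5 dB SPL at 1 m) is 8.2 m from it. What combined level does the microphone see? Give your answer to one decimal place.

77.0 dB SPL

At the listener: L_A = 89.6 − 20·log₁₀(5.6) = 74.64 dB; L_B = 91.5 − 20·log₁₀(8.2) = 73.22 dB.
Combined: 10·log₁₀(10^(74.64/10)+10^(73.22/10)) = 77.0 dB SPL.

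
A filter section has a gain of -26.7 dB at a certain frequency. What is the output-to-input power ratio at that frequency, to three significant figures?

0.00214

Power ratio = 10^(dB/10).
10^(-26.7/10) = 10^(-2.670) = 0.00214.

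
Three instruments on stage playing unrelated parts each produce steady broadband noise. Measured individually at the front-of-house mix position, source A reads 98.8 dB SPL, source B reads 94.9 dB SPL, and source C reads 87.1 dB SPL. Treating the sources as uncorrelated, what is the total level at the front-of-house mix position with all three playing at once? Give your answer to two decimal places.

Incoherent sources sum as intensities:
L_total = 10·log₁₀(10^(98.8/10) + 10^(94.9/10) + 10^(87.1/10)) = 10·log₁₀(11189000000) = 100.49 dB SPL.

100.49 dB SPL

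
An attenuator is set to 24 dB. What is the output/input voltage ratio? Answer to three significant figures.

0.0631

Voltage ratio = 10^(dB/20).
10^(-24/20) = 10^(-1.200) = 0.0631.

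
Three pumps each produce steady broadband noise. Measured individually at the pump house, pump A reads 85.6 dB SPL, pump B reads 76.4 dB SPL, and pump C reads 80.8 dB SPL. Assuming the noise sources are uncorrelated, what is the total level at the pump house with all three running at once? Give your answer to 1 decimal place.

Uncorrelated sources add in intensity (power), not in dB.
L_total = 10·log₁₀(10^(85.6/10) + 10^(76.4/10) + 10^(80.8/10)) = 10·log₁₀(527000000) = 87.2 dB SPL.

87.2 dB SPL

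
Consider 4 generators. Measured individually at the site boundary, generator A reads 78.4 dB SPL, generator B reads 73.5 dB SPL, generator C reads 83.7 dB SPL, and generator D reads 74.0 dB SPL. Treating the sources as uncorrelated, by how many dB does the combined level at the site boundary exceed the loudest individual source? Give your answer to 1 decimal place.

1.8 dB

Uncorrelated sources add in intensity (power), not in dB.
L_total = 10·log₁₀(10^(78.4/10) + 10^(73.5/10) + 10^(83.7/10) + 10^(74.0/10)) = 85.45 dB SPL.
Excess over the loudest (83.7 dB): 85.45 − 83.7 = 1.8 dB.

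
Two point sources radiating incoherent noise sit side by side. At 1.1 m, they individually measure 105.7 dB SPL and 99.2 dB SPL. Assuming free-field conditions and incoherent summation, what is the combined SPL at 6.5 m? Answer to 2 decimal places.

91.15 dB SPL

Combined at 1.1 m: 10·log₁₀(10^(105.7/10)+10^(99.2/10)) = 106.577 dB SPL.
Then apply −20·log₁₀(6.5/1.1) = -15.430 dB → 91.15 dB SPL.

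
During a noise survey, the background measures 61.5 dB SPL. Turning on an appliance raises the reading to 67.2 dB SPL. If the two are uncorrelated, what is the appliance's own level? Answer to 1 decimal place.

Subtract intensities: L_src = 10·log₁₀(10^(L_total/10) − 10^(L_bg/10)).
L_src = 10·log₁₀(10^(67.2/10) − 10^(61.5/10)) = 10·log₁₀(3836000) = 65.8 dB SPL.

65.8 dB SPL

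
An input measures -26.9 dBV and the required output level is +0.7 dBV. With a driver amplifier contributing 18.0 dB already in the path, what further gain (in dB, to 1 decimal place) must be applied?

The required make-up gain is the shortfall in the dB sum.
G = +0.7 − (-26.9) − 18.0 = 9.6 dB.

9.6 dB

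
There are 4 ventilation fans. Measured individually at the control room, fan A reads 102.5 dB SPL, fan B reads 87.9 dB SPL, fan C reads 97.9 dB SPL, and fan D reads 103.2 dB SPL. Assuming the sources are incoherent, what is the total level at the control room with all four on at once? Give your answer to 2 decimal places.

106.58 dB SPL

Incoherent sources sum as intensities:
L_total = 10·log₁₀(10^(102.5/10) + 10^(87.9/10) + 10^(97.9/10) + 10^(103.2/10)) = 10·log₁₀(45458000000) = 106.58 dB SPL.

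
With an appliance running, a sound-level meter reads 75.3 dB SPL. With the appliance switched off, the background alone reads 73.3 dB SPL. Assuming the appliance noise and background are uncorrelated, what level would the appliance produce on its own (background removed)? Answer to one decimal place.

Remove the background by subtracting linear intensities:
L_src = 10·log₁₀(10^(75.3/10) − 10^(73.3/10)) = 10·log₁₀(12500000) = 71.0 dB SPL.

71.0 dB SPL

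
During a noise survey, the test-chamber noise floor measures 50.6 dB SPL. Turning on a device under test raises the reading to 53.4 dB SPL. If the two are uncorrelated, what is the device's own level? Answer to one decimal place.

Remove the background by subtracting linear intensities:
L_src = 10·log₁₀(10^(53.4/10) − 10^(50.6/10)) = 10·log₁₀(104000) = 50.2 dB SPL.

50.2 dB SPL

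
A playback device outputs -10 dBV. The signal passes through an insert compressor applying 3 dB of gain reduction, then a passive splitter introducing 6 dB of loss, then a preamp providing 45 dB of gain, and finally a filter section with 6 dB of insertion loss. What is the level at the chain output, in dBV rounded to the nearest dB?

In dB, series stages simply add:
-10 − 3 − 6 + 45 − 6 = +20 dBV.

+20 dBV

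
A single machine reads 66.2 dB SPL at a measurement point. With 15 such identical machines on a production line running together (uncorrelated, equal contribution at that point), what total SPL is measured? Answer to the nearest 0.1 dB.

78.0 dB SPL

15 equal incoherent sources raise the level by 10·log₁₀(15) = 11.76 dB.
L_total = 66.2 + 11.76 = 78.0 dB SPL.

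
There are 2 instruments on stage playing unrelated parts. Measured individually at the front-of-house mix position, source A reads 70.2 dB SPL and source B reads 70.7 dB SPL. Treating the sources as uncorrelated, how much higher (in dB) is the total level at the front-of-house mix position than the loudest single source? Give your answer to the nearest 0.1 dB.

2.8 dB

Uncorrelated sources add in intensity (power), not in dB.
L_total = 10·log₁₀(10^(70.2/10) + 10^(70.7/10)) = 73.47 dB SPL.
Excess over the loudest (70.7 dB): 73.47 − 70.7 = 2.8 dB.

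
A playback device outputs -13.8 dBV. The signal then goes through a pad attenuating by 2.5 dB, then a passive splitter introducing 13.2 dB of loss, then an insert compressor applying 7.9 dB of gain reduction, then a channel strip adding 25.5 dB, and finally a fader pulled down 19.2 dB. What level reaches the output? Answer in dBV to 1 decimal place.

Cascaded gains and losses add directly in dB.
-13.8 − 2.5 − 13.2 − 7.9 + 25.5 − 19.2 = -31.1 dBV.

-31.1 dBV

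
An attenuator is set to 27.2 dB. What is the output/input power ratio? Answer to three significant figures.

0.00191

Power ratio = 10^(dB/10).
10^(-27.2/10) = 10^(-2.720) = 0.00191.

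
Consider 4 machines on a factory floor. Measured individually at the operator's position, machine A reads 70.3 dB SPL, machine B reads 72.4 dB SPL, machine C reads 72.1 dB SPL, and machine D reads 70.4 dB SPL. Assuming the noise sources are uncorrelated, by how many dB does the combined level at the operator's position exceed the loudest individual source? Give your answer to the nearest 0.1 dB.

5.0 dB

Add the sources as powers (linear), then convert back to dB:
L_total = 10·log₁₀(10^(70.3/10) + 10^(72.4/10) + 10^(72.1/10) + 10^(70.4/10)) = 77.43 dB SPL.
Excess over the loudest (72.4 dB): 77.43 − 72.4 = 5.0 dB.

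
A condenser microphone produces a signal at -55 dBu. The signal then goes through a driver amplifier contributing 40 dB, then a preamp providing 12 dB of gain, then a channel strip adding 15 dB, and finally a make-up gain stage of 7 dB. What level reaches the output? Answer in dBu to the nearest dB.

Gain stages sum in dB:
-55 + 40 + 12 + 15 + 7 = +19 dBu.

+19 dBu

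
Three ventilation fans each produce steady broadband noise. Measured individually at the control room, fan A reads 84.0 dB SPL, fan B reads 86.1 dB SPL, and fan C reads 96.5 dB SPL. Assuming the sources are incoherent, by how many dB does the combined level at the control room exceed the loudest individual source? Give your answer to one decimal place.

Add the sources as powers (linear), then convert back to dB:
L_total = 10·log₁₀(10^(84.0/10) + 10^(86.1/10) + 10^(96.5/10)) = 97.10 dB SPL.
Excess over the loudest (96.5 dB): 97.10 − 96.5 = 0.6 dB.

0.6 dB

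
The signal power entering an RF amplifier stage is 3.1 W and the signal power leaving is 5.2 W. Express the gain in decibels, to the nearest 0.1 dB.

2.2 dB

Power ratio → dB uses the 10·log₁₀ form:
10·log₁₀(5.2/3.1) = 10·log₁₀(1.677) = 2.2 dB.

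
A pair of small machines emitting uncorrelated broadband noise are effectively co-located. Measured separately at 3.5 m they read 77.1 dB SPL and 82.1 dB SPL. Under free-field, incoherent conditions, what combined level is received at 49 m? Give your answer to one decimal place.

Combined at 3.5 m: 10·log₁₀(10^(77.1/10)+10^(82.1/10)) = 83.29 dB SPL.
Then apply −20·log₁₀(49/3.5) = -22.92 dB → 60.4 dB SPL.

60.4 dB SPL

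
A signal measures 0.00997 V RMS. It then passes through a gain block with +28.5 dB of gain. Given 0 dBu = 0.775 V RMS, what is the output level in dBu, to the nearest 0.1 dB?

-9.3 dBu

Input level: 20·log₁₀(0.00997/0.775) = -37.81 dBu.
Output: -37.81 + 28.5 = -9.3 dBu.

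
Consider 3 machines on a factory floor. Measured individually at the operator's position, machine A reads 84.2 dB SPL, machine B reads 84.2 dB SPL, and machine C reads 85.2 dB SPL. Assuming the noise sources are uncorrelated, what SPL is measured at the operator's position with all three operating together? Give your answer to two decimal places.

89.33 dB SPL

Add the sources as powers (linear), then convert back to dB:
L_total = 10·log₁₀(10^(84.2/10) + 10^(84.2/10) + 10^(85.2/10)) = 10·log₁₀(857200000) = 89.33 dB SPL.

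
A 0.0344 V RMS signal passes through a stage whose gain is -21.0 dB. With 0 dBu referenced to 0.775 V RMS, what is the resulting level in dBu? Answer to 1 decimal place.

Input level: 20·log₁₀(0.0344/0.775) = -27.05 dBu.
Output: -27.05 − 21.0 = -48.1 dBu.

-48.1 dBu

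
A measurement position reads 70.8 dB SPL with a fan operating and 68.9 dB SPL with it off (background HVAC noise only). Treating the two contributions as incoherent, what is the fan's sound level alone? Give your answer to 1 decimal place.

Subtract intensities: L_src = 10·log₁₀(10^(L_total/10) − 10^(L_bg/10)).
L_src = 10·log₁₀(10^(70.8/10) − 10^(68.9/10)) = 10·log₁₀(4260000) = 66.3 dB SPL.

66.3 dB SPL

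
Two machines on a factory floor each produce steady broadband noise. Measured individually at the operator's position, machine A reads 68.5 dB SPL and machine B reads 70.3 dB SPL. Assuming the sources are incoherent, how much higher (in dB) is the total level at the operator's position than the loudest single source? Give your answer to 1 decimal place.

2.2 dB

Uncorrelated sources add in intensity (power), not in dB.
L_total = 10·log₁₀(10^(68.5/10) + 10^(70.3/10)) = 72.50 dB SPL.
Excess over the loudest (70.3 dB): 72.50 − 70.3 = 2.2 dB.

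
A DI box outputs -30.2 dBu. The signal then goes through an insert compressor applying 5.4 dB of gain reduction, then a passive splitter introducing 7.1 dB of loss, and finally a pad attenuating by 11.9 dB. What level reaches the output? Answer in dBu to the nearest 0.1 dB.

Cascaded gains and losses add directly in dB.
-30.2 − 5.4 − 7.1 − 11.9 = -54.6 dBu.

-54.6 dBu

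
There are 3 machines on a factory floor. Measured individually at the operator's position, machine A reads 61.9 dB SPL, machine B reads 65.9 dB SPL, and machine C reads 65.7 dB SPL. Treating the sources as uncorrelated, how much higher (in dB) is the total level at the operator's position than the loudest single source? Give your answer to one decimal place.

Incoherent sources sum as intensities:
L_total = 10·log₁₀(10^(61.9/10) + 10^(65.9/10) + 10^(65.7/10)) = 69.62 dB SPL.
Excess over the loudest (65.9 dB): 69.62 − 65.9 = 3.7 dB.

3.7 dB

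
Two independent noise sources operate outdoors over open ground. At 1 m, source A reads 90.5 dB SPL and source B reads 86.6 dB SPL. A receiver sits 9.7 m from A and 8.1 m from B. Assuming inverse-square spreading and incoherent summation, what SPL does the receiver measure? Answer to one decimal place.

At the listener: L_A = 90.5 − 20·log₁₀(9.7) = 70.76 dB; L_B = 86.6 − 20·log₁₀(8.1) = 68.43 dB.
Combined: 10·log₁₀(10^(70.76/10)+10^(68.43/10)) = 72.8 dB SPL.

72.8 dB SPL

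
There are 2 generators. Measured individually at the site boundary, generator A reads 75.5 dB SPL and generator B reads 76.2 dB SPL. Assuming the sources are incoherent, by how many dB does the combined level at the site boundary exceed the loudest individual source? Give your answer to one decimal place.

2.7 dB

Uncorrelated sources add in intensity (power), not in dB.
L_total = 10·log₁₀(10^(75.5/10) + 10^(76.2/10)) = 78.87 dB SPL.
Excess over the loudest (76.2 dB): 78.87 − 76.2 = 2.7 dB.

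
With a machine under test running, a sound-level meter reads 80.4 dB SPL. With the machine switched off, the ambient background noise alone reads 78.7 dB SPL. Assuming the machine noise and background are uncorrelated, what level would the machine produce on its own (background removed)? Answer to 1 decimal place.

Background correction is a power subtraction:
L_src = 10·log₁₀(10^(80.4/10) − 10^(78.7/10)) = 10·log₁₀(35520000) = 75.5 dB SPL.

75.5 dB SPL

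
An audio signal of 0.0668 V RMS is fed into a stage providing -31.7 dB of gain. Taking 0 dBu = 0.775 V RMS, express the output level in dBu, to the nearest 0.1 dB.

-53.0 dBu

Input level: 20·log₁₀(0.0668/0.775) = -21.29 dBu.
Output: -21.29 − 31.7 = -53.0 dBu.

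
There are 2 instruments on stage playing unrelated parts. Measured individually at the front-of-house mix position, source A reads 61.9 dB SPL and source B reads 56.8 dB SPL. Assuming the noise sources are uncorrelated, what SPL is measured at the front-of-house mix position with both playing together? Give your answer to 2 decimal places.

63.07 dB SPL

Uncorrelated sources add in intensity (power), not in dB.
L_total = 10·log₁₀(10^(61.9/10) + 10^(56.8/10)) = 10·log₁₀(2027000) = 63.07 dB SPL.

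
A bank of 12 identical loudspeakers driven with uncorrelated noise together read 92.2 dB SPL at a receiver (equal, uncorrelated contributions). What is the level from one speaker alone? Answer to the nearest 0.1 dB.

12 equal incoherent sources add 10·log₁₀(12) = 10.79 dB over one source.
L_one = 92.2 − 10.79 = 81.4 dB SPL.

81.4 dB SPL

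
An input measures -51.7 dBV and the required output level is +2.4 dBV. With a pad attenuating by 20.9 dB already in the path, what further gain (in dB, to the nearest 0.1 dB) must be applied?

75.0 dB

The required make-up gain is the shortfall in the dB sum.
G = +2.4 − (-51.7) + 20.9 = 75.0 dB.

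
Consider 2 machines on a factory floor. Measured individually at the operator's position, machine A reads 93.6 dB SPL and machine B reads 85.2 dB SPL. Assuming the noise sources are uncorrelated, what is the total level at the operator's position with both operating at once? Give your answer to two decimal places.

94.19 dB SPL

Uncorrelated sources add in intensity (power), not in dB.
L_total = 10·log₁₀(10^(93.6/10) + 10^(85.2/10)) = 10·log₁₀(2622000000) = 94.19 dB SPL.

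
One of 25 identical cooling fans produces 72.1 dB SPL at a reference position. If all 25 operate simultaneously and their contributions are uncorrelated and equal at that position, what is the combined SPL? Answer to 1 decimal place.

86.1 dB SPL

25 equal incoherent sources raise the level by 10·log₁₀(25) = 13.98 dB.
L_total = 72.1 + 13.98 = 86.1 dB SPL.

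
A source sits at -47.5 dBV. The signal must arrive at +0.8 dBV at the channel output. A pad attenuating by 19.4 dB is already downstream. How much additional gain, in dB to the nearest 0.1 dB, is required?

67.7 dB

The required make-up gain is the shortfall in the dB sum.
G = +0.8 − (-47.5) + 19.4 = 67.7 dB.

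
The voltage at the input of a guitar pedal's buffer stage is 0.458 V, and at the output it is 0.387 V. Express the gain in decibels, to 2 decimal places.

-1.46 dB

Voltage ratio → dB uses the 20·log₁₀ form:
20·log₁₀(0.387/0.458) = 20·log₁₀(0.8450) = -1.46 dB.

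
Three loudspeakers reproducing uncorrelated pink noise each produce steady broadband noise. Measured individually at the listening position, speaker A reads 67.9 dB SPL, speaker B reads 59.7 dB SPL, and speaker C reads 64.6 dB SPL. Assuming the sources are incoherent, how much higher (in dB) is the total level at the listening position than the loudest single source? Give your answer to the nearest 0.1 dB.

Incoherent sources sum as intensities:
L_total = 10·log₁₀(10^(67.9/10) + 10^(59.7/10) + 10^(64.6/10)) = 69.99 dB SPL.
Excess over the loudest (67.9 dB): 69.99 − 67.9 = 2.1 dB.

2.1 dB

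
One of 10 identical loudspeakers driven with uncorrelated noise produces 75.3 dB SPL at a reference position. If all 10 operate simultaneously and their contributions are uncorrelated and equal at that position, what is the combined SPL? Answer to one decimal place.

85.3 dB SPL

10 equal incoherent sources raise the level by 10·log₁₀(10) = 10.00 dB.
L_total = 75.3 + 10.00 = 85.3 dB SPL.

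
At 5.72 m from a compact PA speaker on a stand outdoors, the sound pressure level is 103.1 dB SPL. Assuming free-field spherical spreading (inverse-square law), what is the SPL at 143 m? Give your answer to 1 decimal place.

75.1 dB SPL

Free-field point source: level drops by 20·log₁₀ of the distance ratio.
ΔL = −20·log₁₀(143/5.72) = -27.96 dB, so L₂ = 103.1 + (-27.96) = 75.1 dB SPL.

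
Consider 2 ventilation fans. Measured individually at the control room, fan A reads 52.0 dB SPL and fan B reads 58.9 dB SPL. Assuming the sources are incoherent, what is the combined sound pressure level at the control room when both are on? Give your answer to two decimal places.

Add the sources as powers (linear), then convert back to dB:
L_total = 10·log₁₀(10^(52.0/10) + 10^(58.9/10)) = 10·log₁₀(934700) = 59.71 dB SPL.

59.71 dB SPL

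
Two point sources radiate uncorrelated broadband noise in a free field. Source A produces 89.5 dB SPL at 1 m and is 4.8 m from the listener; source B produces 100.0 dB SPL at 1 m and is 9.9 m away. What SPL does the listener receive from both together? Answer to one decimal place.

81.5 dB SPL

At the listener: L_A = 89.5 − 20·log₁₀(4.8) = 75.88 dB; L_B = 100.0 − 20·log₁₀(9.9) = 80.09 dB.
Combined: 10·log₁₀(10^(75.88/10)+10^(80.09/10)) = 81.5 dB SPL.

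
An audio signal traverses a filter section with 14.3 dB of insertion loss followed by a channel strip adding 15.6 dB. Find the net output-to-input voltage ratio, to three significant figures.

Net gain = (−14.3) + 15.6 = 1.3 dB.
Voltage ratio = 10^(1.3/20) = 1.16.

1.16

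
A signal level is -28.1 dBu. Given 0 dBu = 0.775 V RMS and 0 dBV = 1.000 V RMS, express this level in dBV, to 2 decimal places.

The offset between the scales is 20·log₁₀(0.775/1.000) = −2.214 dB.
So dBV = -28.1 − 2.214 = -30.31 dBV.

-30.31 dBV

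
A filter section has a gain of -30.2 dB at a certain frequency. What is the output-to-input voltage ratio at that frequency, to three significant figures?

Voltage ratio = 10^(dB/20).
10^(-30.2/20) = 10^(-1.510) = 0.0309.

0.0309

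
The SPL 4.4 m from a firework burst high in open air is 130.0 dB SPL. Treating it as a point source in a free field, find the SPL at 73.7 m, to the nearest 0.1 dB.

105.5 dB SPL

Inverse-square spreading gives ΔL = −20·log₁₀(d₂/d₁).
ΔL = −20·log₁₀(73.7/4.4) = -24.48 dB, so L₂ = 130.0 + (-24.48) = 105.5 dB SPL.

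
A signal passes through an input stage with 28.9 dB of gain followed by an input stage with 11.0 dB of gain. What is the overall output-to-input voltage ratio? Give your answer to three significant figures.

98.9

Net gain = 28.9 + 11.0 = 39.9 dB.
Voltage ratio = 10^(39.9/20) = 98.9.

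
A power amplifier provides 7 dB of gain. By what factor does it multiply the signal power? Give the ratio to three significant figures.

Power ratio = 10^(dB/10).
10^(7/10) = 10^(0.7000) = 5.01.

5.01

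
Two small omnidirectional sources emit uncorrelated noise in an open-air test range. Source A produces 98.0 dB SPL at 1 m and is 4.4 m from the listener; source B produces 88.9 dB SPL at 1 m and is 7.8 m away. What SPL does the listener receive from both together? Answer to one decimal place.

85.3 dB SPL

At the listener: L_A = 98.0 − 20·log₁₀(4.4) = 85.13 dB; L_B = 88.9 − 20·log₁₀(7.8) = 71.06 dB.
Combined: 10·log₁₀(10^(85.13/10)+10^(71.06/10)) = 85.3 dB SPL.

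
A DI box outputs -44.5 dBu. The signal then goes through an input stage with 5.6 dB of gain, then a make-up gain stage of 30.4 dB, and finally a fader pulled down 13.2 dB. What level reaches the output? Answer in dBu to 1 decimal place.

In dB, series stages simply add:
-44.5 + 5.6 + 30.4 − 13.2 = -21.7 dBu.

-21.7 dBu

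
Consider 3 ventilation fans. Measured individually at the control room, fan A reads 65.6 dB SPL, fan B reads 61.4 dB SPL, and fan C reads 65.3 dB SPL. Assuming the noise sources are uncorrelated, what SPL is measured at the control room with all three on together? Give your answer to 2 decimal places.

Uncorrelated sources add in intensity (power), not in dB.
L_total = 10·log₁₀(10^(65.6/10) + 10^(61.4/10) + 10^(65.3/10)) = 10·log₁₀(8400000) = 69.24 dB SPL.

69.24 dB SPL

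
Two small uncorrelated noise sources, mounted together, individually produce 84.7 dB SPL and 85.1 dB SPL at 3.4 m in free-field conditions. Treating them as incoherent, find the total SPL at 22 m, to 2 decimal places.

71.70 dB SPL

Combined at 3.4 m: 10·log₁₀(10^(84.7/10)+10^(85.1/10)) = 87.915 dB SPL.
Then apply −20·log₁₀(22/3.4) = -16.219 dB → 71.70 dB SPL.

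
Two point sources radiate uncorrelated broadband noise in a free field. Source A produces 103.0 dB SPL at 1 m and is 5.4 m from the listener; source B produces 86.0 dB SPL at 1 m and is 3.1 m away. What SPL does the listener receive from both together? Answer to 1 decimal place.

88.6 dB SPL

At the listener: L_A = 103.0 − 20·log₁₀(5.4) = 88.35 dB; L_B = 86.0 − 20·log₁₀(3.1) = 76.17 dB.
Combined: 10·log₁₀(10^(88.35/10)+10^(76.17/10)) = 88.6 dB SPL.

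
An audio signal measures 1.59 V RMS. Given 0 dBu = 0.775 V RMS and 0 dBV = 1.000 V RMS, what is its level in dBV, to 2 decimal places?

dBV = 20·log₁₀(V / 1.000 V).
20·log₁₀(1.59/1.000) = +4.03 dBV.

+4.03 dBV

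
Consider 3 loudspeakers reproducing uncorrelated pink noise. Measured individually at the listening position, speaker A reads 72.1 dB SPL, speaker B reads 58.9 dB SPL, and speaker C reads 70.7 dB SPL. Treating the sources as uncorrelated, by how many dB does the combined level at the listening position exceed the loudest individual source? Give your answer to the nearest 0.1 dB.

2.5 dB

Uncorrelated sources add in intensity (power), not in dB.
L_total = 10·log₁₀(10^(72.1/10) + 10^(58.9/10) + 10^(70.7/10)) = 74.59 dB SPL.
Excess over the loudest (72.1 dB): 74.59 − 72.1 = 2.5 dB.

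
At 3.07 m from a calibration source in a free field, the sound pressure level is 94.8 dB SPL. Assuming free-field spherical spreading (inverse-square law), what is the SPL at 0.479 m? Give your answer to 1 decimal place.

110.9 dB SPL

For a point source in a free field, ΔL = −20·log₁₀(d₂/d₁).
ΔL = −20·log₁₀(0.479/3.07) = 16.14 dB, so L₂ = 94.8 + (16.14) = 110.9 dB SPL.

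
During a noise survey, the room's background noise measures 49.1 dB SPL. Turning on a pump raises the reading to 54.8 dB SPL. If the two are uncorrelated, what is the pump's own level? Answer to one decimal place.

Subtract intensities: L_src = 10·log₁₀(10^(L_total/10) − 10^(L_bg/10)).
L_src = 10·log₁₀(10^(54.8/10) − 10^(49.1/10)) = 10·log₁₀(220700) = 53.4 dB SPL.

53.4 dB SPL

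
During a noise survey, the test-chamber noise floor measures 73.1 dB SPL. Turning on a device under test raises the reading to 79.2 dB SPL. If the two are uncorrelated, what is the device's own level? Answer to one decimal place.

Subtract intensities: L_src = 10·log₁₀(10^(L_total/10) − 10^(L_bg/10)).
L_src = 10·log₁₀(10^(79.2/10) − 10^(73.1/10)) = 10·log₁₀(62760000) = 78.0 dB SPL.

78.0 dB SPL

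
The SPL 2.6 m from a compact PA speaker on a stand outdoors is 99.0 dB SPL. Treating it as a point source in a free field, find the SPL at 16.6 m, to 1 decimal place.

Inverse-square spreading gives ΔL = −20·log₁₀(d₂/d₁).
ΔL = −20·log₁₀(16.6/2.6) = -16.10 dB, so L₂ = 99.0 + (-16.10) = 82.9 dB SPL.

82.9 dB SPL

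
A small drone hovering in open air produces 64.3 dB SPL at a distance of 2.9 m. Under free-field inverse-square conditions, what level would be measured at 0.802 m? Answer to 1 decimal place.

Inverse-square spreading gives ΔL = −20·log₁₀(d₂/d₁).
ΔL = −20·log₁₀(0.802/2.9) = 11.16 dB, so L₂ = 64.3 + (11.16) = 75.5 dB SPL.

75.5 dB SPL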